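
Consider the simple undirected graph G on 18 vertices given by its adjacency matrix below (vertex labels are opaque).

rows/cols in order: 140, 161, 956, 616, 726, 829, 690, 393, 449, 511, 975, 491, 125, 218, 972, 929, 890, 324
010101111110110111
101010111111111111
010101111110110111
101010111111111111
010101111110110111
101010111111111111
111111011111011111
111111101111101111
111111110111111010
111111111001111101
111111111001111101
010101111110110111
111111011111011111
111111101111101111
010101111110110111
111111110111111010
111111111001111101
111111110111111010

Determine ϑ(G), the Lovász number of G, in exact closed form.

N(324) = {140, 161, 956, 616, 726, 829, 690, 393, 511, 975, 491, 125, 218, 972, 890}, |N(324)| = 15.
deg(726) = 13; N(726) = {161, 616, 829, 690, 393, 449, 511, 975, 125, 218, 929, 890, 324}.
deg(616) = 15; N(616) = {140, 956, 726, 690, 393, 449, 511, 975, 491, 125, 218, 972, 929, 890, 324}.
Vertex 956 has 13 neighbors: 161, 616, 829, 690, 393, 449, 511, 975, 125, 218, 929, 890, 324.
K_{5,3,3,3,2,2} (perfect); ϑ(G) = α(G) = max{5,3,3,3,2,2} = 5.
Numerically 5.00000000.
α=5, χ(Ḡ)=5; ϑ=5 lies between (collapsed).

5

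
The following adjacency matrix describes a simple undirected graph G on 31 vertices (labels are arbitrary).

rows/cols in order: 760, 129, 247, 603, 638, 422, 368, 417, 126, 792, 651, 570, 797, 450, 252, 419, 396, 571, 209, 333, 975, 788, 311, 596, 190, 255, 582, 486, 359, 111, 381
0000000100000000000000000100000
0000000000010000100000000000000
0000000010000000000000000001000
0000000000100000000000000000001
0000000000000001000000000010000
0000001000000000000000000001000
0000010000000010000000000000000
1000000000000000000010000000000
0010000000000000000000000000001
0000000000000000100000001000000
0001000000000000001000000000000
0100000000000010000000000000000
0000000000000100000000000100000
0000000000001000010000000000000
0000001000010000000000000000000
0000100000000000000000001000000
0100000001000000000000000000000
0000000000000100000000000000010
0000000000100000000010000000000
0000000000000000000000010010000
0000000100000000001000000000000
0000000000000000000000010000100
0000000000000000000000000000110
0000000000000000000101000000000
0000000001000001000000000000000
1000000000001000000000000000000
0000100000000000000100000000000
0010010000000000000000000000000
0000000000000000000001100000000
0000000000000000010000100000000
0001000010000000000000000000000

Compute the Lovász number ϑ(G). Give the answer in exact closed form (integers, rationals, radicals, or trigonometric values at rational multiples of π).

31*cos(pi/31)/(cos(pi/31) + 1)

Vertex 422 has 2 neighbors: 368, 486.
deg(792) = 2; N(792) = {396, 190}.
deg(126) = 2; N(126) = {247, 381}.
N(111) = {571, 311}, |N(111)| = 2.
Regular of degree 2 on 31 vertices: this is C_{31}, the 31-cycle.
spec(A) ≈ [2.0, 1.959, 1.838, 1.642, 1.378, 1.058, 0.695, 0.303, -0.101, -0.501, -0.881, -1.224, -1.518, -1.749, -1.908, -1.99] (distinct, 3 d.p.).
ϑ = −N·λ_min/(λ_max−λ_min) = −31·(-2*cos(pi/31))/(2−(-2*cos(pi/31))) = 31*cos(pi/31)/(cos(pi/31) + 1).
ϑ(G) ≈ 15.4601.
Check 15 ≤ 31*cos(pi/31)/(cos(pi/31) + 1) ≤ 16: both strict.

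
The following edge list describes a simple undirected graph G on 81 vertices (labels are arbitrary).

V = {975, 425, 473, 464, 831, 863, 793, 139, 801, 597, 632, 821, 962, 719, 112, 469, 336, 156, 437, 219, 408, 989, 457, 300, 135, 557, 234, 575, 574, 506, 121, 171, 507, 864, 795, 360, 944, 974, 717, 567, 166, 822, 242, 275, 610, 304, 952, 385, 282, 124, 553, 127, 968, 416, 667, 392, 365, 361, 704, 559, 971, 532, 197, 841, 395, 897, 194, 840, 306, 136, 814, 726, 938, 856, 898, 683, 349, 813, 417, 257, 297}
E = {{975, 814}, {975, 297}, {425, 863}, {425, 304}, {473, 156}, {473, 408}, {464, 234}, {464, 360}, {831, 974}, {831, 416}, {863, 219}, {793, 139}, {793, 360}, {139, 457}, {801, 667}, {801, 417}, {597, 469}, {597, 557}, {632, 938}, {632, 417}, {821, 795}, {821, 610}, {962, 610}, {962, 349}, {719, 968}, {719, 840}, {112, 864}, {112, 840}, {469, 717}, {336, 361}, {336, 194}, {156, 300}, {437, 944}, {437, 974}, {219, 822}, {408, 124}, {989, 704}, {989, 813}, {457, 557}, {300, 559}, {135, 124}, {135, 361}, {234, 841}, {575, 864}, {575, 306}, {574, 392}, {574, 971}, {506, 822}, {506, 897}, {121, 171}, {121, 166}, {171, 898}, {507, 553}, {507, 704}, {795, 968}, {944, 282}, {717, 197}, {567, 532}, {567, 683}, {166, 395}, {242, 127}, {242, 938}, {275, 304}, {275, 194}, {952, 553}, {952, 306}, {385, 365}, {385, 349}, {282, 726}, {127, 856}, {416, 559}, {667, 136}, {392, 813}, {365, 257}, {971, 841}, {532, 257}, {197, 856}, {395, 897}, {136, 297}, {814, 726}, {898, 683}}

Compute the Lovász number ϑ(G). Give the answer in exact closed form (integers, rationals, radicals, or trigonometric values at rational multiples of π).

N(304) = {425, 275}, |N(304)| = 2.
N(553) = {507, 952}, |N(553)| = 2.
Vertex 898 has 2 neighbors: 171, 683.
Vertex 971 has 2 neighbors: 574, 841.
81-vertex 2-regular graph: a single 81-cycle (edge-transitive).
The 41 distinct eigenvalues: [2.0, 1.99399, 1.97598, 1.94609, 1.9045, 1.85145, 1.78727, 1.71233, 1.6271, 1.53209, 1.42786, 1.31504, 1.19432, 1.06641, 0.93209, 0.79216, 0.64747, 0.49888, 0.3473, 0.19362, 0.03878, -0.11629, -0.27066, -0.42341, -0.57361, -0.72036, -0.86277, -1.0, -1.13121, -1.25562, -1.37248, -1.48109, -1.58079, -1.67098, -1.75112, -1.82073, -1.87939, -1.92674, -1.96251, -1.98648, -1.9985].
ϑ = −N·λ_min/(λ_max−λ_min) = −81·(-2*cos(pi/81))/(2−(-2*cos(pi/81))) = 81*cos(pi/81)/(cos(pi/81) + 1).
= 40.484765310… (decimal).
Lovász sandwich 40 ≤ 81*cos(pi/81)/(cos(pi/81) + 1) ≤ 41: both strict.

81*cos(pi/81)/(cos(pi/81) + 1)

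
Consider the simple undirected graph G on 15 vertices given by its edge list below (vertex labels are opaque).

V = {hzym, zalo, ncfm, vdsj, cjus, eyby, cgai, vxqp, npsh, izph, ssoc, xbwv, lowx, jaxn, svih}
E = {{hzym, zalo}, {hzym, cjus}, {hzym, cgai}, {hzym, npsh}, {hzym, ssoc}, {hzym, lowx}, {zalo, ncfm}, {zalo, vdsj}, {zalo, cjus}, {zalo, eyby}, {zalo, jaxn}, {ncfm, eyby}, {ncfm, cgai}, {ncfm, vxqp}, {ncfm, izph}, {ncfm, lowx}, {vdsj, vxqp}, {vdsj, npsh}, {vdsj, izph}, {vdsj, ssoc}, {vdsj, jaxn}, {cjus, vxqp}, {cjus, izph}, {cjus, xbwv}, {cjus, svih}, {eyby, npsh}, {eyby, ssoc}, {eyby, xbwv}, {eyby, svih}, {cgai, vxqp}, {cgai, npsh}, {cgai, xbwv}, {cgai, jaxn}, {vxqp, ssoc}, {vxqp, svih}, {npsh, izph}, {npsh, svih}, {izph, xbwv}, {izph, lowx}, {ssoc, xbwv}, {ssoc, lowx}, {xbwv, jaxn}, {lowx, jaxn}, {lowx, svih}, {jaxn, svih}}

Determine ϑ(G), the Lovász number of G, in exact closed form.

5

N(hzym) = {zalo, cjus, cgai, npsh, ssoc, lowx}, |N(hzym)| = 6.
deg(eyby) = 6; N(eyby) = {zalo, ncfm, npsh, ssoc, xbwv, svih}.
deg(svih) = 6; N(svih) = {cjus, eyby, vxqp, npsh, lowx, jaxn}.
N(jaxn) = {zalo, vdsj, cgai, xbwv, lowx, svih}, |N(jaxn)| = 6.
15-vertex 6-regular graph: this is K(6,2), the Kneser graph.
A has 3 distinct eigenvalues ≈ [6.0, 1.0, -3.0].
Lovász: ϑ = −15(-3)/(6+-1*(-3)) = 5.
= 5.00000000… (decimal).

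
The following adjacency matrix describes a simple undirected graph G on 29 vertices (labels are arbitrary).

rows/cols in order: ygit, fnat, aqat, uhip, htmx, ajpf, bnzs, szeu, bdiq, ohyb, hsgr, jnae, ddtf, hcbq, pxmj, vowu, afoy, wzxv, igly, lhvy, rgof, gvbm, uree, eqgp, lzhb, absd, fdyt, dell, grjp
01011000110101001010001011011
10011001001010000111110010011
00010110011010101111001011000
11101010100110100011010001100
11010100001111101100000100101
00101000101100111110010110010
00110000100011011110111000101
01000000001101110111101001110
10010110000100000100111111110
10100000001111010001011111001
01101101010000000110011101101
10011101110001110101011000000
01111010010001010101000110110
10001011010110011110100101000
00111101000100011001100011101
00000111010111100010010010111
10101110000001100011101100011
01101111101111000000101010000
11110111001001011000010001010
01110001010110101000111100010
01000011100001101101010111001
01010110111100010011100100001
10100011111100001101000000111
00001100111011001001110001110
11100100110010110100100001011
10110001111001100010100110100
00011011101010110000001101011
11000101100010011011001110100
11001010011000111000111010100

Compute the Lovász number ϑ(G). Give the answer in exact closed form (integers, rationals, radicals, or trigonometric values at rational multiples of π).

sqrt(29)

Vertex hcbq has 14 neighbors: ygit, htmx, bnzs, szeu, ohyb, jnae, ddtf, vowu, afoy, wzxv, igly, rgof, eqgp, absd.
N(uree) = {ygit, aqat, bnzs, szeu, bdiq, ohyb, hsgr, jnae, afoy, wzxv, lhvy, fdyt, dell, grjp}, |N(uree)| = 14.
Vertex fnat has 14 neighbors: ygit, uhip, htmx, szeu, hsgr, ddtf, wzxv, igly, lhvy, rgof, gvbm, lzhb, dell, grjp.
deg(fdyt) = 14; N(fdyt) = {uhip, htmx, bnzs, szeu, bdiq, hsgr, ddtf, pxmj, vowu, uree, eqgp, absd, dell, grjp}.
G on 29 vertices is 14-regular; strongly regular (29,14,6,7).
A has 3 distinct eigenvalues ≈ [14.0, 2.19258, -3.19258].
λ_max=14, λ_min=-sqrt(29)/2 - 1/2; ϑ = −29·λ_min/(λ_max−λ_min) = sqrt(29).
ϑ(G) ≈ 5.38516481.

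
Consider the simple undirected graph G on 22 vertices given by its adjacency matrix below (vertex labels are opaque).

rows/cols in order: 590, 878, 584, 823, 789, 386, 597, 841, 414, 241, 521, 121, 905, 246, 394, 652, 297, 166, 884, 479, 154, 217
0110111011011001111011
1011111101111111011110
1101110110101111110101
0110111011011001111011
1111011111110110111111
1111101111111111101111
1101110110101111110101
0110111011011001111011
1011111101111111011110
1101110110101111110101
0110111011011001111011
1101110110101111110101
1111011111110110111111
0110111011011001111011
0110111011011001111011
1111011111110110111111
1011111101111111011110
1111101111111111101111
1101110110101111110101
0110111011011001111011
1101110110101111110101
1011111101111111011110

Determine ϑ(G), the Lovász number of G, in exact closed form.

7

Vertex 246 has 15 neighbors: 878, 584, 789, 386, 597, 414, 241, 121, 905, 652, 297, 166, 884, 154, 217.
Vertex 121 has 16 neighbors: 590, 878, 823, 789, 386, 841, 414, 521, 905, 246, 394, 652, 297, 166, 479, 217.
N(241) = {590, 878, 823, 789, 386, 841, 414, 521, 905, 246, 394, 652, 297, 166, 479, 217}, |N(241)| = 16.
Vertex 597 has 16 neighbors: 590, 878, 823, 789, 386, 841, 414, 521, 905, 246, 394, 652, 297, 166, 479, 217.
5 parts of sizes [7, 6, 4, 3, 2]; α(G) = 7 = ϑ (perfect).
≈ 7.0000 (to 4 d.p.).
7 ≤ 7 ≤ 7: collapsed.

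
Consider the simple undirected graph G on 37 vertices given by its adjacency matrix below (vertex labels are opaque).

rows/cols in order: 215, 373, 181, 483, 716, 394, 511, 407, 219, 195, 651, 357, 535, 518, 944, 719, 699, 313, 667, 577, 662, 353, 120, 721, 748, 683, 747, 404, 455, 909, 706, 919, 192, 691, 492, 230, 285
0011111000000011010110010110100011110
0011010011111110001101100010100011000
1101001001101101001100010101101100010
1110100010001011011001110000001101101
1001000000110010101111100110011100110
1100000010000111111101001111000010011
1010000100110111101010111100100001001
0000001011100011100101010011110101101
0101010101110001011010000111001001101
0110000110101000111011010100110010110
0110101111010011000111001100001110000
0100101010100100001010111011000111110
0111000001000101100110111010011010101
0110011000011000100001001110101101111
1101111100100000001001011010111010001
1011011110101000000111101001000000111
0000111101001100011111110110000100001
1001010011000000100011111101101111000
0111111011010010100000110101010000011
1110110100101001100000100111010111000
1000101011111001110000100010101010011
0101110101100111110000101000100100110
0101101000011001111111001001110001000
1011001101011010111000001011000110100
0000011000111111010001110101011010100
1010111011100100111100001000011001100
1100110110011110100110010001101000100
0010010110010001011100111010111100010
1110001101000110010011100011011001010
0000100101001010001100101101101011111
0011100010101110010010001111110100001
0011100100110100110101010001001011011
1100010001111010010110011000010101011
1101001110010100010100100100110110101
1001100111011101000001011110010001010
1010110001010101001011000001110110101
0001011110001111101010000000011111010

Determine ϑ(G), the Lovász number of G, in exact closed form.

sqrt(37)

N(353) = {373, 483, 716, 394, 407, 195, 651, 518, 944, 719, 699, 313, 120, 748, 455, 919, 492, 230}, |N(353)| = 18.
N(667) = {373, 181, 483, 716, 394, 511, 219, 195, 357, 944, 699, 120, 721, 683, 404, 909, 230, 285}, |N(667)| = 18.
Vertex 511 has 18 neighbors: 215, 181, 407, 651, 357, 518, 944, 719, 699, 667, 662, 120, 721, 748, 683, 455, 691, 285.
N(407) = {511, 219, 195, 651, 944, 719, 699, 577, 353, 721, 747, 404, 455, 909, 919, 691, 492, 285}, |N(407)| = 18.
Regular of degree 18 on 37 vertices: strongly regular (37,18,8,9).
spec(A) ≈ [18.0, 2.541381, -3.541381] (distinct, 6 d.p.).
Lovász: ϑ = −37(-sqrt(37)/2 - 1/2)/(18+-(-sqrt(37)/2 - 1/2)) = sqrt(37).
Numerically 6.08276.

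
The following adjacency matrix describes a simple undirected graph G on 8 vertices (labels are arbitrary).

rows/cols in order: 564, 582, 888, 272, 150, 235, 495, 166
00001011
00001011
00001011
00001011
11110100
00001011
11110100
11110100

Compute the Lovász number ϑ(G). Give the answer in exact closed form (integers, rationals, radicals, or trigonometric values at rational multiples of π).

5

Vertex 235 has 3 neighbors: 150, 495, 166.
Vertex 272 has 3 neighbors: 150, 495, 166.
Vertex 564 has 3 neighbors: 150, 495, 166.
deg(582) = 3; N(582) = {150, 495, 166}.
K_{5,3} (perfect); ϑ(G) = α(G) = max{5,3} = 5.
Numerically 5.0000000.
5 ≤ 5 ≤ 5: collapsed.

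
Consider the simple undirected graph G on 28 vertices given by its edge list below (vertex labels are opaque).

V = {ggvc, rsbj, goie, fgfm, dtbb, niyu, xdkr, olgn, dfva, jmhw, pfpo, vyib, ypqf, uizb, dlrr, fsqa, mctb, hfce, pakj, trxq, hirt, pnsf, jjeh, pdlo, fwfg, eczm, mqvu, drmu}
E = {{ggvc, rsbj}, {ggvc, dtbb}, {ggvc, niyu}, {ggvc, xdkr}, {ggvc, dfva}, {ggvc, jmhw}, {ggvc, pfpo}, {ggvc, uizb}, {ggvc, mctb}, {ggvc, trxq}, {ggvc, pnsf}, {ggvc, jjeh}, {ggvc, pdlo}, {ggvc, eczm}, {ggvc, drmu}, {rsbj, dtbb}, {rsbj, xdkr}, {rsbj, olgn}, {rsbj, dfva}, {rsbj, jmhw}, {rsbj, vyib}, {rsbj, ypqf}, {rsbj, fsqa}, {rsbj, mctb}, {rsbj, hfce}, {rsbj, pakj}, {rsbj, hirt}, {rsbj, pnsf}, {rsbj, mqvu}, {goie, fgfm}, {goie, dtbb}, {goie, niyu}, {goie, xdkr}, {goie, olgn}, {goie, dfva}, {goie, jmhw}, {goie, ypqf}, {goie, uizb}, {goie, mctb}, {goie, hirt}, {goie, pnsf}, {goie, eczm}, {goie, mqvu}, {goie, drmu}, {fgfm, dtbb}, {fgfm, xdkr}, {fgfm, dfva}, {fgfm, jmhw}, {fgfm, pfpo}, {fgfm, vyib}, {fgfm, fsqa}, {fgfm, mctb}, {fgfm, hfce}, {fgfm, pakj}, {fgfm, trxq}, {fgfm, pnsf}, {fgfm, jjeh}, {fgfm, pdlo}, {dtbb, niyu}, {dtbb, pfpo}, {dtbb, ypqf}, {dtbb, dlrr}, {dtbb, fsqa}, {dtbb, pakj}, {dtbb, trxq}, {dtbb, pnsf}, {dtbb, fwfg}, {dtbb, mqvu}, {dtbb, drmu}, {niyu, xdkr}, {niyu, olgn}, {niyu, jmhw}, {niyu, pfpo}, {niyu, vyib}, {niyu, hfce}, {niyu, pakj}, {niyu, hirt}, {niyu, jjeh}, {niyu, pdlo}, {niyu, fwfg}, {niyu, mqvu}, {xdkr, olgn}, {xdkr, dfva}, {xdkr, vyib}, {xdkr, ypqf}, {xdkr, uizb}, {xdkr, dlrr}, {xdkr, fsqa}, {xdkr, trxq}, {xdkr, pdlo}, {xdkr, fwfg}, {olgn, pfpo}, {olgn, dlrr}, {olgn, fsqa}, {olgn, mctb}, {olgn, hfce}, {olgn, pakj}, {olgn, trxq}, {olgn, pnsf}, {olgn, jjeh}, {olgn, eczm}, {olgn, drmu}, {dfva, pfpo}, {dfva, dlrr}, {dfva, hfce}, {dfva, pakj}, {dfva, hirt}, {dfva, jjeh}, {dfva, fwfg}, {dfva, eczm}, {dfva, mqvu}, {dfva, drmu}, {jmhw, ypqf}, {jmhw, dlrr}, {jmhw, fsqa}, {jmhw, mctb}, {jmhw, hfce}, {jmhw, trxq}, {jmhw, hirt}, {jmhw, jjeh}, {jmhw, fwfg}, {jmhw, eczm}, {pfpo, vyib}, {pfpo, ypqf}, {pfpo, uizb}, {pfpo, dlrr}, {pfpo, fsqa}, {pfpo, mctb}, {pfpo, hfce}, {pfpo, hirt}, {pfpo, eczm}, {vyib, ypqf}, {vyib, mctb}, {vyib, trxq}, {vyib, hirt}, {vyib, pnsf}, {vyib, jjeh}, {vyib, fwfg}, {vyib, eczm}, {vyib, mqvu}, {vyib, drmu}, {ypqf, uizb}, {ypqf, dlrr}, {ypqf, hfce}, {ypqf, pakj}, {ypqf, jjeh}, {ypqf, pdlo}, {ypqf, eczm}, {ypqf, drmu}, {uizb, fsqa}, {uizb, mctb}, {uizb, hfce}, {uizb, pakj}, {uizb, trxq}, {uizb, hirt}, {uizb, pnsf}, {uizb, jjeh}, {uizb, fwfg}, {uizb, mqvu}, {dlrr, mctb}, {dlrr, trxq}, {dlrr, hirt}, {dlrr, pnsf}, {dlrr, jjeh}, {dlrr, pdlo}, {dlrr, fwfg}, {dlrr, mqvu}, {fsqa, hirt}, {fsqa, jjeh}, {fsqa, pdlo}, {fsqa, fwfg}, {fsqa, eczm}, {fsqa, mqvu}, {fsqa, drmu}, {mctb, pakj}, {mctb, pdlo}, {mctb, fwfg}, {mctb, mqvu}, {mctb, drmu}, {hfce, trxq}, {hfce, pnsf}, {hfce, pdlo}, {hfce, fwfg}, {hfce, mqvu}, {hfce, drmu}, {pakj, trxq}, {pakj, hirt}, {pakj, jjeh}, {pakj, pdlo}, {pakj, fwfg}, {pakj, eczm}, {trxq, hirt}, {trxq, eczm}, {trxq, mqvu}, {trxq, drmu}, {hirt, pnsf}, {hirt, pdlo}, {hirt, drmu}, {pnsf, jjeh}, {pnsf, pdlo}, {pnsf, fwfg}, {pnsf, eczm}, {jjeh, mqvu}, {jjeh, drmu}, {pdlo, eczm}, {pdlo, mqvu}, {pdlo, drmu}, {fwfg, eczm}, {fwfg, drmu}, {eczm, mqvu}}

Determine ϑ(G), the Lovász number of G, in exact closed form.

7

N(ggvc) = {rsbj, dtbb, niyu, xdkr, dfva, jmhw, pfpo, uizb, mctb, trxq, pnsf, jjeh, pdlo, eczm, drmu}, |N(ggvc)| = 15.
Vertex olgn has 15 neighbors: rsbj, goie, niyu, xdkr, pfpo, dlrr, fsqa, mctb, hfce, pakj, trxq, pnsf, jjeh, eczm, drmu.
N(fwfg) = {dtbb, niyu, xdkr, dfva, jmhw, vyib, uizb, dlrr, fsqa, mctb, hfce, pakj, pnsf, eczm, drmu}, |N(fwfg)| = 15.
deg(hirt) = 15; N(hirt) = {rsbj, goie, niyu, dfva, jmhw, pfpo, vyib, uizb, dlrr, fsqa, pakj, trxq, pnsf, pdlo, drmu}.
G on 28 vertices is 15-regular; Kneser K(8,2) on C(8,2)=28 vertices.
Distinct eigenvalues (to 4 d.p.): [15.0, 1.0, -5.0].
With N=28: ϑ(G) = 28·(-1*(-5))/(15−(-5)) = 7.
Numerically 7.00000.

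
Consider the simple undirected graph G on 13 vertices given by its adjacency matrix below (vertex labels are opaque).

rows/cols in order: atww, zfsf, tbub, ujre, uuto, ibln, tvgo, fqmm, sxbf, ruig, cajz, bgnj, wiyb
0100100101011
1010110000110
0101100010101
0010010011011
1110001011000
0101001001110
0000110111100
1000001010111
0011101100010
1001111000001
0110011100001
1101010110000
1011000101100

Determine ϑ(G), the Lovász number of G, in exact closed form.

sqrt(13)

Vertex ruig has 6 neighbors: atww, ujre, uuto, ibln, tvgo, wiyb.
N(fqmm) = {atww, tvgo, sxbf, cajz, bgnj, wiyb}, |N(fqmm)| = 6.
N(tbub) = {zfsf, ujre, uuto, sxbf, cajz, wiyb}, |N(tbub)| = 6.
N(wiyb) = {atww, tbub, ujre, fqmm, ruig, cajz}, |N(wiyb)| = 6.
13-vertex 6-regular graph: SR(13,6,2,3) — a Paley graph.
The 3 distinct eigenvalues: [6.0, 1.30278, -2.30278].
−13·(-sqrt(13)/2 - 1/2) / ((6)−(-sqrt(13)/2 - 1/2)) = sqrt(13) = ϑ(G).
Numerically 3.605551275.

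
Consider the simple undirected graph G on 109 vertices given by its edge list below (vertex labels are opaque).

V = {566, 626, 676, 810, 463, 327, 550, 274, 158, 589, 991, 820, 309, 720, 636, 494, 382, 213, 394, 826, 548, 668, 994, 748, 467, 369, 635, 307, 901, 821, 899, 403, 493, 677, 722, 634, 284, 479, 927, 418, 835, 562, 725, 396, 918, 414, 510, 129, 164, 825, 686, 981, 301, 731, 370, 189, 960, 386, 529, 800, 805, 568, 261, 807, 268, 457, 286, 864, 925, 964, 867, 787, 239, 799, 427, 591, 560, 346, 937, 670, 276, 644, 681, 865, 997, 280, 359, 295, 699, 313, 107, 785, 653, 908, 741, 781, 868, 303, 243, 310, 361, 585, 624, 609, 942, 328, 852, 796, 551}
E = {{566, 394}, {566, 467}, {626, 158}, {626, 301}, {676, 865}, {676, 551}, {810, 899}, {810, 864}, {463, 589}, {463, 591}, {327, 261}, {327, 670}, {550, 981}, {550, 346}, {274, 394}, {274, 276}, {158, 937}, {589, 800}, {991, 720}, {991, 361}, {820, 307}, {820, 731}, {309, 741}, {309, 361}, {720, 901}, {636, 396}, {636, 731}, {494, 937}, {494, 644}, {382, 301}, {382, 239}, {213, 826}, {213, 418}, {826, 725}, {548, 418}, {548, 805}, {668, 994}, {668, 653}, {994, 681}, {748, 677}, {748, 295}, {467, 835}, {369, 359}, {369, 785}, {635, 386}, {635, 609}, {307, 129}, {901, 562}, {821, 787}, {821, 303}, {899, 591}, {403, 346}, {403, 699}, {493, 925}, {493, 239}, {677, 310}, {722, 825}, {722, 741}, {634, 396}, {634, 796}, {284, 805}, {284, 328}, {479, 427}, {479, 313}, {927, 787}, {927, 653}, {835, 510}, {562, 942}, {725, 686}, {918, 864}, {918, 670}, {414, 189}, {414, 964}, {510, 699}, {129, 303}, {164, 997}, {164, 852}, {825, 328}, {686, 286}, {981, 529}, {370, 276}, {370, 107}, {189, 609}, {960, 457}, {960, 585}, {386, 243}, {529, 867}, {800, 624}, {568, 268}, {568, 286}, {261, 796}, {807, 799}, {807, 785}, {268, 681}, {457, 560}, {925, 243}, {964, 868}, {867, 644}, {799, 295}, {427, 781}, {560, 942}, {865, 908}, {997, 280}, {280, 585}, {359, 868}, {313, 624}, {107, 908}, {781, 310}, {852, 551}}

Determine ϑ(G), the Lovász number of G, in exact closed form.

deg(865) = 2; N(865) = {676, 908}.
N(213) = {826, 418}, |N(213)| = 2.
N(960) = {457, 585}, |N(960)| = 2.
Vertex 908 has 2 neighbors: 865, 107.
Every vertex has degree 2 (N=109); the odd cycle C_{109}.
Distinct eigenvalues (to 6 d.p.): [2.0, 1.996678, 1.986723, 1.970169, 1.94707, 1.917503, 1.881566, 1.839379, 1.791082, 1.736834, 1.676818, 1.611231, 1.540291, 1.464235, 1.383315, 1.2978, 1.207973, 1.114134, 1.016594, 0.915677, 0.811718, 0.705062, 0.596064, 0.485087, 0.372497, 0.258671, 0.143985, 0.028821, -0.086439, -0.201412, -0.315715, -0.42897, -0.5408, -0.650834, -0.758705, -0.864056, -0.966537, -1.065807, -1.161536, -1.253407, -1.341115, -1.424367, -1.502888, -1.576416, -1.644707, -1.707535, -1.764691, -1.815985, -1.861246, -1.900324, -1.933089, -1.959433, -1.979268, -1.992528, -1.999169].
With N=109: ϑ(G) = 109·(-(-1)*2*cos(pi/109))/(2−(-2*cos(pi/109))) = 109*cos(pi/109)/(cos(pi/109) + 1).
Numerically 54.48868008.
Sandwich: α(G)=54 ≤ ϑ(G)=109*cos(pi/109)/(cos(pi/109) + 1) ≤ χ(Ḡ)=55 (both strict).

109*cos(pi/109)/(cos(pi/109) + 1)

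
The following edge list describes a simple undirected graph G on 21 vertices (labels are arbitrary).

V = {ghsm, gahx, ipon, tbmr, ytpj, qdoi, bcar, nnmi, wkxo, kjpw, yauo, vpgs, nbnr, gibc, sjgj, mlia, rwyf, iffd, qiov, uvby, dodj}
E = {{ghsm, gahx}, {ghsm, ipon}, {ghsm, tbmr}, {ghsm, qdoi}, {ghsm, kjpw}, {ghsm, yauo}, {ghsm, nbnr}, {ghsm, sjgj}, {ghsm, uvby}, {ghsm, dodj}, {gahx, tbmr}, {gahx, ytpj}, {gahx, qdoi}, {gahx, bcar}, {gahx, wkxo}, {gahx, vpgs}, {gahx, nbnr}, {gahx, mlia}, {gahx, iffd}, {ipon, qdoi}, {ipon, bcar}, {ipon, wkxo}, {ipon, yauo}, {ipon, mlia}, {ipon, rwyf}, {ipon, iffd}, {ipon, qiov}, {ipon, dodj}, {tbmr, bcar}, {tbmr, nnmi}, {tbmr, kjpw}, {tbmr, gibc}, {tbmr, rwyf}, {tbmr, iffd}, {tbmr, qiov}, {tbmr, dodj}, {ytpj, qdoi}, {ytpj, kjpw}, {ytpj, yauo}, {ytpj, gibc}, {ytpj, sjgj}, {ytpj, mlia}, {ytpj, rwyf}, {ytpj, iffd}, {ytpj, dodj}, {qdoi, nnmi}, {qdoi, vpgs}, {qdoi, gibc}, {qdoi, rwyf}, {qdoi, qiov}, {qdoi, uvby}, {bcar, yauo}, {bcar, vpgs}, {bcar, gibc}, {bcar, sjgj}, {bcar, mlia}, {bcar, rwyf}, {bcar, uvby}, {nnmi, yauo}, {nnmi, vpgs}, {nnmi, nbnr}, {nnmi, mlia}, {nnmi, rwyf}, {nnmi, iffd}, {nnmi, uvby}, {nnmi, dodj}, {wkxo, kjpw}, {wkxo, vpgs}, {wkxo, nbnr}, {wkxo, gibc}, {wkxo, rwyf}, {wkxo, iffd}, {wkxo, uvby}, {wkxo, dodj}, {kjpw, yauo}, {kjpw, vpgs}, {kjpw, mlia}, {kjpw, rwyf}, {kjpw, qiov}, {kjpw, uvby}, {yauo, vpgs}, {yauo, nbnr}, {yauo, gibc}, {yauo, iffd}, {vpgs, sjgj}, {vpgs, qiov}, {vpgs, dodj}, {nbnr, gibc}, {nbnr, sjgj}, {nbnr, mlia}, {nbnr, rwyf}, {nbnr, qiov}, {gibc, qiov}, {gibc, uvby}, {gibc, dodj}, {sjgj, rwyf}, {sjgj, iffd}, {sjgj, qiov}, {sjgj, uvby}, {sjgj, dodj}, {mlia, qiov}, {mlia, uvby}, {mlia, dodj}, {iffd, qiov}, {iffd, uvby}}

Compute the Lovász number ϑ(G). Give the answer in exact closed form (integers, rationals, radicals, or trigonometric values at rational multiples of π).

N(nbnr) = {ghsm, gahx, nnmi, wkxo, yauo, gibc, sjgj, mlia, rwyf, qiov}, |N(nbnr)| = 10.
N(nnmi) = {tbmr, qdoi, yauo, vpgs, nbnr, mlia, rwyf, iffd, uvby, dodj}, |N(nnmi)| = 10.
deg(ytpj) = 10; N(ytpj) = {gahx, qdoi, kjpw, yauo, gibc, sjgj, mlia, rwyf, iffd, dodj}.
deg(yauo) = 10; N(yauo) = {ghsm, ipon, ytpj, bcar, nnmi, kjpw, vpgs, nbnr, gibc, iffd}.
G on 21 vertices is 10-regular; this is K(7,2), the Kneser graph.
The 3 distinct eigenvalues: [10.0, 1.0, -4.0].
Lovász: ϑ = −21(-4)/(10+-1*(-4)) = 6.
= 6.000000000… (decimal).

6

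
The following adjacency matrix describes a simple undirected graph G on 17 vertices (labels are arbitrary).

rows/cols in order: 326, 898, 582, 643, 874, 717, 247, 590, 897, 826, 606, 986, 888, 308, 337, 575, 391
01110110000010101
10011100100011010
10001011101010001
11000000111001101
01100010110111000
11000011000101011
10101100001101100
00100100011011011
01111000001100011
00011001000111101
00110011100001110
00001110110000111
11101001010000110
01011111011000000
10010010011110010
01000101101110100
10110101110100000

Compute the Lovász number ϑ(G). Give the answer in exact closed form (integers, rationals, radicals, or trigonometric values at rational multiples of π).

deg(888) = 8; N(888) = {326, 898, 582, 874, 590, 826, 337, 575}.
deg(326) = 8; N(326) = {898, 582, 643, 717, 247, 888, 337, 391}.
deg(898) = 8; N(898) = {326, 643, 874, 717, 897, 888, 308, 575}.
deg(391) = 8; N(391) = {326, 582, 643, 717, 590, 897, 826, 986}.
8-regular, N=17; Paley(17): SR with (k,λ,μ)=(8,3,4).
The 3 distinct eigenvalues: [8.0, 1.56155, -2.56155].
Lovász: ϑ = −17(-sqrt(17)/2 - 1/2)/(8+-(-sqrt(17)/2 - 1/2)) = sqrt(17).
ϑ(G) ≈ 4.12310563.

sqrt(17)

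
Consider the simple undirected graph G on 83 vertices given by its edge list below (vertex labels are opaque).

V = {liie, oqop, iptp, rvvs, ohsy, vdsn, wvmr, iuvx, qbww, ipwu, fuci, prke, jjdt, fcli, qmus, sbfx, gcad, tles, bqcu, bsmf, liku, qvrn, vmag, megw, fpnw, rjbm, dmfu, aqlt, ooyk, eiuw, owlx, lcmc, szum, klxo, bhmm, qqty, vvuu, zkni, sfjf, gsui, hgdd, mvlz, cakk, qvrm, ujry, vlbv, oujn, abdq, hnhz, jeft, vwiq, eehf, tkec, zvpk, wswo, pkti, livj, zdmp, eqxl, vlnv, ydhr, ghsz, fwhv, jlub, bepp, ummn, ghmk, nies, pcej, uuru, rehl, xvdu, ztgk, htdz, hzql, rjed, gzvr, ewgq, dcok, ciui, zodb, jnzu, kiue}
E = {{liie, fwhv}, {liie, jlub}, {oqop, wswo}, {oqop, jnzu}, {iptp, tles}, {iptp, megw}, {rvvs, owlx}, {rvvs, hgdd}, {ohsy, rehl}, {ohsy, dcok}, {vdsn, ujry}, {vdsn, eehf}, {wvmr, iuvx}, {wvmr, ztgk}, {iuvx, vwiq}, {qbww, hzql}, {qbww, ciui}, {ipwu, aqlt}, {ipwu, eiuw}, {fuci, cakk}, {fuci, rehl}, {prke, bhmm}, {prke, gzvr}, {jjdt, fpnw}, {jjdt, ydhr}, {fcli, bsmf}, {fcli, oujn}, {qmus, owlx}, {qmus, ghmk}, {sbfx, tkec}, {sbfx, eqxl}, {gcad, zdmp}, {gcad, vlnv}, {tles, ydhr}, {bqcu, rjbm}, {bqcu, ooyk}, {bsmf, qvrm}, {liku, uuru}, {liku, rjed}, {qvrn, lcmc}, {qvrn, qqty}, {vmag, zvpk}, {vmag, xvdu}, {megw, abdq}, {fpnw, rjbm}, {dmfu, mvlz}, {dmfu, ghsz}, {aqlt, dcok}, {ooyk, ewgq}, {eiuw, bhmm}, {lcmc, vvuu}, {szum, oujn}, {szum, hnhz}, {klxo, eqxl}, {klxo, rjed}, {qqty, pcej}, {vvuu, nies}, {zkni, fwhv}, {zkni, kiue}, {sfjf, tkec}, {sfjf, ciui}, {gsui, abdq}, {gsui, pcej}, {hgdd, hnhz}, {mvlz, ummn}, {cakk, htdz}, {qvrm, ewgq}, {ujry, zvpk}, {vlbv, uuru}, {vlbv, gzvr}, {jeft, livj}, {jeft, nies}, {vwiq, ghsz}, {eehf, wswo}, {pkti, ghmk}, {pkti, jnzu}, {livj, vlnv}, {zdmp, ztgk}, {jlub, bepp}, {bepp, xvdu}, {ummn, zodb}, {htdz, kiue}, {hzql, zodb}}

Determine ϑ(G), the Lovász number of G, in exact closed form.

deg(ummn) = 2; N(ummn) = {mvlz, zodb}.
N(nies) = {vvuu, jeft}, |N(nies)| = 2.
Vertex aqlt has 2 neighbors: ipwu, dcok.
Vertex cakk has 2 neighbors: fuci, htdz.
G on 83 vertices is 2-regular; a single 83-cycle (edge-transitive).
A has 42 distinct eigenvalues ≈ [2.0, 1.994, 1.977, 1.949, 1.909, 1.858, 1.797, 1.726, 1.644, 1.553, 1.454, 1.346, 1.23, 1.107, 0.978, 0.843, 0.704, 0.56, 0.413, 0.264, 0.113, -0.038, -0.189, -0.339, -0.487, -0.632, -0.774, -0.911, -1.043, -1.169, -1.289, -1.401, -1.505, -1.6, -1.686, -1.763, -1.829, -1.885, -1.93, -1.964, -1.987, -1.999].
With N=83: ϑ(G) = 83·(-(-1)*2*cos(pi/83))/(2−(-2*cos(pi/83))) = 83*cos(pi/83)/(cos(pi/83) + 1).
Numerically 41.4851326.
41 ≤ 83*cos(pi/83)/(cos(pi/83) + 1) ≤ 42: both strict.

83*cos(pi/83)/(cos(pi/83) + 1)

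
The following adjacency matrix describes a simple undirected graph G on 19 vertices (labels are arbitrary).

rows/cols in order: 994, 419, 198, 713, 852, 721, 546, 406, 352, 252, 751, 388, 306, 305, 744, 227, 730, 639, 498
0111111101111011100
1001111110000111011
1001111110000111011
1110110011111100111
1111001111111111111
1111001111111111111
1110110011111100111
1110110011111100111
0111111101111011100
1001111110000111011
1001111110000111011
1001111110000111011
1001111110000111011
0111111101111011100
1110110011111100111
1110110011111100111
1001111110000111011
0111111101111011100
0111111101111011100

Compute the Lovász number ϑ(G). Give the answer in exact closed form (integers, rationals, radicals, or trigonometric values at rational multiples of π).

7

Vertex 744 has 14 neighbors: 994, 419, 198, 852, 721, 352, 252, 751, 388, 306, 305, 730, 639, 498.
Vertex 730 has 12 neighbors: 994, 713, 852, 721, 546, 406, 352, 305, 744, 227, 639, 498.
Vertex 388 has 12 neighbors: 994, 713, 852, 721, 546, 406, 352, 305, 744, 227, 639, 498.
N(306) = {994, 713, 852, 721, 546, 406, 352, 305, 744, 227, 639, 498}, |N(306)| = 12.
Complete 4-partite, parts [7, 5, 5, 2]: perfect, ϑ = α = 7.
ϑ(G) ≈ 7.0000000.
Lovász sandwich 7 ≤ 7 ≤ 7: collapsed.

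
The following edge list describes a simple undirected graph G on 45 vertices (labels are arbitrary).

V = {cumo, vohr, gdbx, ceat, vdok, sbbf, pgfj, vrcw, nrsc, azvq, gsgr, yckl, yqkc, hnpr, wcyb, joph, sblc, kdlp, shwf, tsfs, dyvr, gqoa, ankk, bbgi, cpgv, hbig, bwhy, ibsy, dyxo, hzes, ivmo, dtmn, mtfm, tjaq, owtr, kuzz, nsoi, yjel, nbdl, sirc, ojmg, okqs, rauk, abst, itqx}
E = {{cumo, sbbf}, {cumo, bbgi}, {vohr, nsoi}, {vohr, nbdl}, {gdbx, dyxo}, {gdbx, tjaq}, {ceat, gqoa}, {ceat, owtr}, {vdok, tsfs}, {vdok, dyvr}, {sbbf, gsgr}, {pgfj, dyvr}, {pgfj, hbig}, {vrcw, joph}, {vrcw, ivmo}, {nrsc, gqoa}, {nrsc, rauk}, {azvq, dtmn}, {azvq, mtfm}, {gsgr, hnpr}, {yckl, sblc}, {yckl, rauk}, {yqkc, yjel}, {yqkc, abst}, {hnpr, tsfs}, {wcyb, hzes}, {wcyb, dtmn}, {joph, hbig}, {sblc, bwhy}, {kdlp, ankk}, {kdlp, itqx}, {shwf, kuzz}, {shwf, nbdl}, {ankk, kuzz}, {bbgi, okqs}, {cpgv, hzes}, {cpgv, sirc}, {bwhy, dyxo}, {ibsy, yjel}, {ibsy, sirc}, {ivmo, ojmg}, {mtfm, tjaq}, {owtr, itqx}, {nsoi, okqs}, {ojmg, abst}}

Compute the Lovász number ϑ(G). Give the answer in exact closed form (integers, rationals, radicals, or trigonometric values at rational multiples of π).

deg(itqx) = 2; N(itqx) = {kdlp, owtr}.
N(vdok) = {tsfs, dyvr}, |N(vdok)| = 2.
N(nbdl) = {vohr, shwf}, |N(nbdl)| = 2.
Vertex gqoa has 2 neighbors: ceat, nrsc.
2-regular, N=45; a single 45-cycle (edge-transitive).
spec(A) ≈ [2.0, 1.981, 1.923, 1.827, 1.696, 1.532, 1.338, 1.118, 0.877, 0.618, 0.347, 0.07, -0.209, -0.484, -0.749, -1.0, -1.231, -1.439, -1.618, -1.766, -1.879, -1.956, -1.995] (distinct, 3 d.p.).
−45·(-2*cos(pi/45)) / ((2)−(-2*cos(pi/45))) = 45*cos(pi/45)/(cos(pi/45) + 1) = ϑ(G).
Numerically 22.47256.
Lovász sandwich 22 ≤ 45*cos(pi/45)/(cos(pi/45) + 1) ≤ 23: both strict.

45*cos(pi/45)/(cos(pi/45) + 1)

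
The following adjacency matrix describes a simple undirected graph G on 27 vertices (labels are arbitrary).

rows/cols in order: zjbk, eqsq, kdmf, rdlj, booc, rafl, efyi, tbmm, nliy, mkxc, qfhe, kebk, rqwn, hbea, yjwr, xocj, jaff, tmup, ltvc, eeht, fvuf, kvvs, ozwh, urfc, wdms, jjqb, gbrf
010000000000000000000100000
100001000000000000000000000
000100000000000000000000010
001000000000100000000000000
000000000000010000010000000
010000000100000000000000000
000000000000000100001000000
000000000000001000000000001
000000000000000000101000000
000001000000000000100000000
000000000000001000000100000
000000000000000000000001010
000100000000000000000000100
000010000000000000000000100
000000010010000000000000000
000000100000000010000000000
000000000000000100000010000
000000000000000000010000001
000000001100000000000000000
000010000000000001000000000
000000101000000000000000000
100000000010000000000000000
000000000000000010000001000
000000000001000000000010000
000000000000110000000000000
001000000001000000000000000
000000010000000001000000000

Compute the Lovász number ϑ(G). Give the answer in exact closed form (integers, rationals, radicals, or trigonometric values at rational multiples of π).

27*cos(pi/27)/(cos(pi/27) + 1)

N(tbmm) = {yjwr, gbrf}, |N(tbmm)| = 2.
N(eeht) = {booc, tmup}, |N(eeht)| = 2.
deg(kvvs) = 2; N(kvvs) = {zjbk, qfhe}.
deg(kebk) = 2; N(kebk) = {urfc, jjqb}.
deg(v) = 2 for all v (|V|=27); this is C_{27}, the 27-cycle.
A has 14 distinct eigenvalues ≈ [2.0, 1.94609, 1.787265, 1.532089, 1.194317, 0.79216, 0.347296, -0.11629, -0.573606, -1.0, -1.372483, -1.670976, -1.879385, -1.986477].
With N=27: ϑ(G) = 27·(-(-1)*2*cos(pi/27))/(2−(-2*cos(pi/27))) = 27*cos(pi/27)/(cos(pi/27) + 1).
≈ 13.4542 (to 4 d.p.).
α=13, χ(Ḡ)=14; ϑ=27*cos(pi/27)/(cos(pi/27) + 1) lies between (both strict).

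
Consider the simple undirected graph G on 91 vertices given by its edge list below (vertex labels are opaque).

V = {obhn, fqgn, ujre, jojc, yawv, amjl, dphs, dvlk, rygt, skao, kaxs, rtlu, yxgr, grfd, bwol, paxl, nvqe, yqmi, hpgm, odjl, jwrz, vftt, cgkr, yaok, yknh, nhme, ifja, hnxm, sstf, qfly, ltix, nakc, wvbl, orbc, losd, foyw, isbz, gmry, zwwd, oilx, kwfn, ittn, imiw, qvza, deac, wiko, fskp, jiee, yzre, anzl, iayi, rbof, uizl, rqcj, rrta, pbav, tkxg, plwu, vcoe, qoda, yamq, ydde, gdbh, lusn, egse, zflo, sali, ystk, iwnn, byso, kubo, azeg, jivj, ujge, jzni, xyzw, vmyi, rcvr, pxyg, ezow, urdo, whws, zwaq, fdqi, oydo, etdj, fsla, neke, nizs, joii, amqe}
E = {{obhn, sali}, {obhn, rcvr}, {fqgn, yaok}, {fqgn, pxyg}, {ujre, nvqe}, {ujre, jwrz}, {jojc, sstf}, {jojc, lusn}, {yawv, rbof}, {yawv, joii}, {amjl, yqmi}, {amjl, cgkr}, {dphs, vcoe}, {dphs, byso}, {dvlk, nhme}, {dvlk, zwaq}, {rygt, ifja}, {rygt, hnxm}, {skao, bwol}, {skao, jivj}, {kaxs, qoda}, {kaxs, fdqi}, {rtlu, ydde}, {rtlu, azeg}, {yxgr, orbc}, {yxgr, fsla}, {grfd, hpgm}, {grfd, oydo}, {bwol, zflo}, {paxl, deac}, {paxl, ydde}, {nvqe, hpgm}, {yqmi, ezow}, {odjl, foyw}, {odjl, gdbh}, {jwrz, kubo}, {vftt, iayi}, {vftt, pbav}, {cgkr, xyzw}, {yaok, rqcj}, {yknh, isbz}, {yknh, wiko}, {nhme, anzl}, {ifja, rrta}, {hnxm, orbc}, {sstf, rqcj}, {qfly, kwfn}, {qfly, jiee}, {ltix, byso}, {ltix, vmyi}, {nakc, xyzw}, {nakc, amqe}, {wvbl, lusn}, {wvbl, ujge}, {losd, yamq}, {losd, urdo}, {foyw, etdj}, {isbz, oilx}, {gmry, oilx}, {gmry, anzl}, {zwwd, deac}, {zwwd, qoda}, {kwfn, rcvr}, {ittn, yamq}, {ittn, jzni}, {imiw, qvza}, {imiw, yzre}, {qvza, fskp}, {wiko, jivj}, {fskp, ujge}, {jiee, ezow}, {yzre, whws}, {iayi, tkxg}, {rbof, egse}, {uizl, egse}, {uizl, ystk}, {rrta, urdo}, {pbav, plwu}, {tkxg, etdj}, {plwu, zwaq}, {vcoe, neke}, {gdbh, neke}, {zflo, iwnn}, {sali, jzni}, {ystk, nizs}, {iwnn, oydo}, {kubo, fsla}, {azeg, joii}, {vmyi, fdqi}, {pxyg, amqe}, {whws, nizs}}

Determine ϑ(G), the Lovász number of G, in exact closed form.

91*cos(pi/91)/(cos(pi/91) + 1)

Vertex foyw has 2 neighbors: odjl, etdj.
deg(ydde) = 2; N(ydde) = {rtlu, paxl}.
N(azeg) = {rtlu, joii}, |N(azeg)| = 2.
deg(fsla) = 2; N(fsla) = {yxgr, kubo}.
deg(v) = 2 for all v (|V|=91); a single 91-cycle (edge-transitive).
The 46 distinct eigenvalues: [2.0, 1.9952, 1.981, 1.9572, 1.9242, 1.882, 1.8308, 1.7709, 1.7026, 1.6261, 1.5419, 1.4504, 1.3519, 1.247, 1.1361, 1.0199, 0.8987, 0.7733, 0.6442, 0.5121, 0.3775, 0.2411, 0.1035, -0.0345, -0.1724, -0.3095, -0.445, -0.5785, -0.7092, -0.8365, -0.9599, -1.0786, -1.1923, -1.3002, -1.402, -1.497, -1.585, -1.6653, -1.7378, -1.8019, -1.8575, -1.9042, -1.9419, -1.9703, -1.9893, -1.9988].
Lovász (edge-transitive): ϑ = −91·(-2*cos(pi/91))/((2)−(-2*cos(pi/91))) = 91*cos(pi/91)/(cos(pi/91) + 1).
= 45.48644016… (decimal).
Lovász sandwich 45 ≤ 91*cos(pi/91)/(cos(pi/91) + 1) ≤ 46: both strict.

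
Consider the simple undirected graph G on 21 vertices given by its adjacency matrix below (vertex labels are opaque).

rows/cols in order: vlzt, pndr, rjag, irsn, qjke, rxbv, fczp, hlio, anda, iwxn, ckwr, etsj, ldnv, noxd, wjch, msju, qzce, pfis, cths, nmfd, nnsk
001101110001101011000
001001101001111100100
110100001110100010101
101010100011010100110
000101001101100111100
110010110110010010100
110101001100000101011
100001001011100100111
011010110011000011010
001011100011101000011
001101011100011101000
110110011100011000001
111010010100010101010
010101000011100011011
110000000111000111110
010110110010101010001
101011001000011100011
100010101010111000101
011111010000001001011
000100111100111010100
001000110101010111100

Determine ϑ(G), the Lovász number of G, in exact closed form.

N(anda) = {pndr, rjag, qjke, fczp, hlio, ckwr, etsj, qzce, pfis, nmfd}, |N(anda)| = 10.
Vertex fczp has 10 neighbors: vlzt, pndr, irsn, rxbv, anda, iwxn, msju, pfis, nmfd, nnsk.
deg(cths) = 10; N(cths) = {pndr, rjag, irsn, qjke, rxbv, hlio, wjch, pfis, nmfd, nnsk}.
N(rjag) = {vlzt, pndr, irsn, anda, iwxn, ckwr, ldnv, qzce, cths, nnsk}, |N(rjag)| = 10.
deg(v) = 10 for all v (|V|=21); this is K(7,2), the Kneser graph.
spec(A) ≈ [10.0, 1.0, -4.0] (distinct, 5 d.p.).
−21·(-4) / ((10)−(-4)) = 6 = ϑ(G).
ϑ(G) ≈ 6.000000000.

6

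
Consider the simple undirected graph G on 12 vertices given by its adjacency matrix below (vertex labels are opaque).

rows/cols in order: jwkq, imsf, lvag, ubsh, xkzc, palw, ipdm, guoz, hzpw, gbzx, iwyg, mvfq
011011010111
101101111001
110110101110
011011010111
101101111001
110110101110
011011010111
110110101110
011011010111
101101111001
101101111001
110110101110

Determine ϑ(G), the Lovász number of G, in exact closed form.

4

N(imsf) = {jwkq, lvag, ubsh, palw, ipdm, guoz, hzpw, mvfq}, |N(imsf)| = 8.
N(hzpw) = {imsf, lvag, xkzc, palw, guoz, gbzx, iwyg, mvfq}, |N(hzpw)| = 8.
Vertex gbzx has 8 neighbors: jwkq, lvag, ubsh, palw, ipdm, guoz, hzpw, mvfq.
N(lvag) = {jwkq, imsf, ubsh, xkzc, ipdm, hzpw, gbzx, iwyg}, |N(lvag)| = 8.
Complete multipartite on [4, 4, 4]: sandwich collapses at ϑ=4.
Numerically 4.00000.
4 ≤ 4 ≤ 4: collapsed.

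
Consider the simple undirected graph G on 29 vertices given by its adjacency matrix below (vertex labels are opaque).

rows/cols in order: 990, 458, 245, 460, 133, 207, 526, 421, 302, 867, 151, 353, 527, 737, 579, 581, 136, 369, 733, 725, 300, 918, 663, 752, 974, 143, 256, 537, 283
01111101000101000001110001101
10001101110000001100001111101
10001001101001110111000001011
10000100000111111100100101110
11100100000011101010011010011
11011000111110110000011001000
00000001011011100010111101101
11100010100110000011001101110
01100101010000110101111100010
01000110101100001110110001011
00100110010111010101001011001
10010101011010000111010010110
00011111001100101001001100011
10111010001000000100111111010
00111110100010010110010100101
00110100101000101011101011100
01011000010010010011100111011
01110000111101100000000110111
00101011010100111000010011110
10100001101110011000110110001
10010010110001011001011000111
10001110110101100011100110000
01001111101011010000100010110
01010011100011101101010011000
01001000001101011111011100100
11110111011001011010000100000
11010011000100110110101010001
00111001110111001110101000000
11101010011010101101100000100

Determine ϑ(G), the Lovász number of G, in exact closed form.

deg(918) = 14; N(918) = {990, 133, 207, 526, 302, 867, 353, 737, 579, 733, 725, 300, 752, 974}.
deg(737) = 14; N(737) = {990, 245, 460, 133, 526, 151, 369, 300, 918, 663, 752, 974, 143, 537}.
N(353) = {990, 460, 207, 421, 867, 151, 527, 369, 733, 725, 918, 974, 256, 537}, |N(353)| = 14.
Vertex 527 has 14 neighbors: 460, 133, 207, 526, 421, 151, 353, 579, 136, 725, 663, 752, 537, 283.
29-vertex 14-regular graph: strongly regular (29,14,6,7).
The 3 distinct eigenvalues: [14.0, 2.192582, -3.192582].
−29·(-sqrt(29)/2 - 1/2) / ((14)−(-sqrt(29)/2 - 1/2)) = sqrt(29) = ϑ(G).
≈ 5.385164807 (to 9 d.p.).

sqrt(29)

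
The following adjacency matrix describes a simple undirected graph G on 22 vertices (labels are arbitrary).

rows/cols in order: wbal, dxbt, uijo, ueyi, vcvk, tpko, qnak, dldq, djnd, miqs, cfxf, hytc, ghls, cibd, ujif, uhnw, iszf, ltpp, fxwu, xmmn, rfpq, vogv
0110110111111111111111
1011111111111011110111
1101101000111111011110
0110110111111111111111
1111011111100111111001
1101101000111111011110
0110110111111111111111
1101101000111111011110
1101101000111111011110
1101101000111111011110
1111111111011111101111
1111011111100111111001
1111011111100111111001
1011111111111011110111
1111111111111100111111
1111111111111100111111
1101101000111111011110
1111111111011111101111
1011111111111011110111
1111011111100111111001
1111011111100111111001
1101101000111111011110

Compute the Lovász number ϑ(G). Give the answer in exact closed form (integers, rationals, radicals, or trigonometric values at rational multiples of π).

7

N(ueyi) = {dxbt, uijo, vcvk, tpko, dldq, djnd, miqs, cfxf, hytc, ghls, cibd, ujif, uhnw, iszf, ltpp, fxwu, xmmn, rfpq, vogv}, |N(ueyi)| = 19.
Vertex djnd has 15 neighbors: wbal, dxbt, ueyi, vcvk, qnak, cfxf, hytc, ghls, cibd, ujif, uhnw, ltpp, fxwu, xmmn, rfpq.
N(vcvk) = {wbal, dxbt, uijo, ueyi, tpko, qnak, dldq, djnd, miqs, cfxf, cibd, ujif, uhnw, iszf, ltpp, fxwu, vogv}, |N(vcvk)| = 17.
deg(cfxf) = 20; N(cfxf) = {wbal, dxbt, uijo, ueyi, vcvk, tpko, qnak, dldq, djnd, miqs, hytc, ghls, cibd, ujif, uhnw, iszf, fxwu, xmmn, rfpq, vogv}.
Complete 6-partite, parts [7, 5, 3, 3, 2, 2]: perfect, ϑ = α = 7.
= 7.0000… (decimal).
Check 7 ≤ 7 ≤ 7: collapsed.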